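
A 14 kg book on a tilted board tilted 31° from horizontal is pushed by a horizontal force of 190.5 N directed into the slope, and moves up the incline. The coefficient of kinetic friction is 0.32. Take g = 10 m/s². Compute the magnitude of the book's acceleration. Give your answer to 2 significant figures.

The horizontal push has components F cos 31° = 190.5 × 0.8572 = 163.297 N up the incline and F sin 31° = 190.5 × 0.5150 = 98.108 N pressing into the surface.
The normal force is therefore N = mg cos 31° + F sin 31° = 120.008 + 98.108 = 218.116 N, and kinetic friction down the slope is μN = 0.32 × 218.116 = 69.797 N.
Along the incline: F cos 31° − mg sin 31° − μN = ma, so 163.297 − 72.100 − 69.797 = 14 a, giving a = 1.5286 m/s².

1.5 m/s²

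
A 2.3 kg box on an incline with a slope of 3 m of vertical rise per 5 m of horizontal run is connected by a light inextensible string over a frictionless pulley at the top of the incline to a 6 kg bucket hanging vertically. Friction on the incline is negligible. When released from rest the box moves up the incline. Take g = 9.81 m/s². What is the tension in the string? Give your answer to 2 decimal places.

24.70 N

For the box on the incline: the weight component along the slope is m₁g sin 30.96° = 2.3 × 9.81 × 0.5145 = 11.609 N and the normal force is N = m₁g cos 30.96° = 19.348 N.
Newton's second law for the box (up-slope positive): T − 11.609 = 2.3 a. For the hanging bucket (downward positive): 6 × 9.81 − T = 6 a.
Adding the two equations eliminates T: 47.251 = 8.3 a, so a = 5.6929 m/s².
Then from the hanging bucket's equation, T = 6 × (9.81 − 5.6929) = 24.703 N.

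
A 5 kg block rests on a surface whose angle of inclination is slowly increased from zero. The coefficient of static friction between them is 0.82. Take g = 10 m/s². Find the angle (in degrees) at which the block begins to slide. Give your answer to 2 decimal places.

39.35°

At the threshold of sliding, static friction is at its maximum μ_s N and exactly balances the weight component along the incline: mg sin θ = μ_s mg cos θ.
Hence tan θ = μ_s = 0.82, so θ = arctan(0.82) = 39.3518°.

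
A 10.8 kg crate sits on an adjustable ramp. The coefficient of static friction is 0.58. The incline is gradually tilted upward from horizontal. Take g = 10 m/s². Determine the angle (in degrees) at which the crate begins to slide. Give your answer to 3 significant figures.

30.1°

At the threshold of sliding, static friction is at its maximum μ_s N and exactly balances the weight component along the incline: mg sin θ = μ_s mg cos θ.
Hence tan θ = μ_s = 0.58, so θ = arctan(0.58) = 30.1137°.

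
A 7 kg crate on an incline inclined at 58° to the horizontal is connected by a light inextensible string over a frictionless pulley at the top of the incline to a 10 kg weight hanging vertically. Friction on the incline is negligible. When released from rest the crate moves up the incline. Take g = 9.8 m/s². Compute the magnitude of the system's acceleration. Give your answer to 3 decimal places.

For the crate on the incline: the weight component along the slope is m₁g sin 58° = 7 × 9.8 × 0.8480 = 58.173 N and the normal force is N = m₁g cos 58° = 36.352 N.
Newton's second law for the crate (up-slope positive): T − 58.173 = 7 a. For the hanging weight (downward positive): 10 × 9.8 − T = 10 a.
Adding the two equations eliminates T: 39.827 = 17 a, so a = 2.3428 m/s².

2.343 m/s²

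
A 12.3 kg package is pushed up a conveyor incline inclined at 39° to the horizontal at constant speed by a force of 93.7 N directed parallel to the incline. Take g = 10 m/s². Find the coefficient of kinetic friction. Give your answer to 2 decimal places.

0.17

At constant speed ΣF = 0 along the incline. The applied 93.7 N acts up the slope; the weight component mg sin 39° = 77.406 N and kinetic friction μN both act down the slope.
So 93.7 = 77.406 + μ × 95.589, giving μ = (93.7 − 77.406) / 95.589 = 0.1705.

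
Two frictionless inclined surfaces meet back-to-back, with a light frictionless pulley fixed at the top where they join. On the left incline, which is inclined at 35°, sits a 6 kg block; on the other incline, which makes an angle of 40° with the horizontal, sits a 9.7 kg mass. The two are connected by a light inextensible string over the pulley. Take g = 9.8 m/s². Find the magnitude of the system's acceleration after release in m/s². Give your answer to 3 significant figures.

1.74 m/s²

Resolve each weight along its own incline: the 6 kg mass has component 6 × 9.8 × sin 35° = 33.726 N down its slope, and the 9.7 kg mass has 9.7 × 9.8 × sin 40° = 61.103 N down its slope.
The 9.7 kg side's 61.103 N exceeds the other side's 33.726 N, so that mass slides down and the 6 kg mass slides up. Taking that direction as positive, Newton's second law for the whole system gives 61.103 − 33.726 = (6 + 9.7) a, so a = 27.377 / 15.7 = 1.7438 m/s².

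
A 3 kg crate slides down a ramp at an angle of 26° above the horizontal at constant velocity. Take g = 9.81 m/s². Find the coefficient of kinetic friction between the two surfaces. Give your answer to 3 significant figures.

At constant velocity the net force along the incline is zero: mg sin 26° = μ mg cos 26°.
So μ = tan 26° = 0.4384 / 0.8988 = 0.4878.

0.488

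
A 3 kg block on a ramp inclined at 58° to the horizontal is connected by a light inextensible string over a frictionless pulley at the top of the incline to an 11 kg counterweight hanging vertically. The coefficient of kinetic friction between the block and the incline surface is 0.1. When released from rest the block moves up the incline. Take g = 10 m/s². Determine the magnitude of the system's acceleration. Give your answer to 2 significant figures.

5.9 m/s²

For the block on the incline: the weight component along the slope is m₁g sin 58° = 3 × 10 × 0.8480 = 25.440 N and the normal force is N = m₁g cos 58° = 15.898 N.
Kinetic friction opposes the block's motion up the incline: f = μN = 0.1 × 15.898 = 1.590 N acting down the slope.
Newton's second law for the block (up-slope positive): T − 25.440 − 1.590 = 3 a. For the hanging counterweight (downward positive): 11 × 10 − T = 11 a.
Adding the two equations eliminates T: 82.970 = 14 a, so a = 5.9264 m/s².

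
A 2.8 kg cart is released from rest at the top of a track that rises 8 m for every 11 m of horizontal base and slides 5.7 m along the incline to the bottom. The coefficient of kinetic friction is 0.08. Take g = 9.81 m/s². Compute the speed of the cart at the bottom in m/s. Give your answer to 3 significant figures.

7.65 m/s

The weight component along the incline is mg sin 36.03° = 16.156 N and the normal force is N = mg cos 36.03° = 22.214 N.
Friction up the slope is f = μN = 0.08 × 22.214 = 1.777 N, so the net downslope force is 16.156 − 1.777 = 14.379 N and a = 14.379 / 2.8 = 5.1354 m/s².
Starting from rest over a distance of 5.7 m, v² = 2aL = 2 × 5.1354 × 5.7 = 58.5436, so v = 7.6514 m/s.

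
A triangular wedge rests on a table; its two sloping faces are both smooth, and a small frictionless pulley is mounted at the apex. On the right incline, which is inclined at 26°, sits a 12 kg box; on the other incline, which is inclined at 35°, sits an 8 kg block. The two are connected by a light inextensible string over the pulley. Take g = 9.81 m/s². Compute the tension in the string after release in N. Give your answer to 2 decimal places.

Resolve each weight along its own incline: the 12 kg mass has component 12 × 9.81 × sin 26° = 51.605 N down its slope, and the 8 kg mass has 8 × 9.81 × sin 35° = 45.014 N down its slope.
The 12 kg side's 51.605 N exceeds the other side's 45.014 N, so that mass slides down and the 8 kg mass slides up. Taking that direction as positive, Newton's second law for the whole system gives 51.605 − 45.014 = (12 + 8) a, so a = 6.591 / 20 = 0.3296 m/s².
For the 8 kg mass (up-slope positive): T − 45.014 = 8 × 0.3296, so T = 47.651 N.

47.65 N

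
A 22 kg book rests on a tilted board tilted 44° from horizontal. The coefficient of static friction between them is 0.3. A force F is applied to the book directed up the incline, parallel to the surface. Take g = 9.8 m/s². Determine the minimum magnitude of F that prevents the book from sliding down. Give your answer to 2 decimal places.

The normal force is N = mg cos 44° = 155.090 N. With F at its minimum the book is on the verge of sliding down, so static friction is at its maximum μ_s N = 0.3 × 155.090 = 46.527 N and acts up the slope.
Equilibrium along the incline: F + μ_s N = mg sin 44°, so F = 149.768 − 46.527 = 103.241 N.

103.24 N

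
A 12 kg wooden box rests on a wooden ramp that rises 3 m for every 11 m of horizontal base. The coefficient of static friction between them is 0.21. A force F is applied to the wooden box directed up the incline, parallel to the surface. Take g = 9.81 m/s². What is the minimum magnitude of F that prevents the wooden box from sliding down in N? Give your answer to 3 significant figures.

7.12 N

The normal force is N = mg cos 15.26° = 113.572 N. With F at its minimum the wooden box is on the verge of sliding down, so static friction is at its maximum μ_s N = 0.21 × 113.572 = 23.850 N and acts up the slope.
Equilibrium along the incline: F + μ_s N = mg sin 15.26°, so F = 30.974 − 23.850 = 7.124 N.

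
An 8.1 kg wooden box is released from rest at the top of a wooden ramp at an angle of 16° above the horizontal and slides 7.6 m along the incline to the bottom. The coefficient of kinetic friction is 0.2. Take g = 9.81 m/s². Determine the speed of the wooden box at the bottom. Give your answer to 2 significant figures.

The weight component along the incline is mg sin 16° = 21.902 N and the normal force is N = mg cos 16° = 76.383 N.
Friction up the slope is f = μN = 0.2 × 76.383 = 15.277 N, so the net downslope force is 21.902 − 15.277 = 6.625 N and a = 6.625 / 8.1 = 0.8179 m/s².
Starting from rest over a distance of 7.6 m, v² = 2aL = 2 × 0.8179 × 7.6 = 12.4321, so v = 3.5259 m/s.

3.5 m/s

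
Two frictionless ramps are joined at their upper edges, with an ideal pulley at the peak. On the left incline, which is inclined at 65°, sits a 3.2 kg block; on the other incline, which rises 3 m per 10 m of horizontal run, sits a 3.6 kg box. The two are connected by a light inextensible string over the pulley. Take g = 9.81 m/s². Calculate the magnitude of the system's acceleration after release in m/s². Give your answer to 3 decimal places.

Resolve each weight along its own incline: the 3.2 kg mass has component 3.2 × 9.81 × sin 65° = 28.451 N down its slope, and the 3.6 kg mass has 3.6 × 9.81 × sin 16.70° = 10.148 N down its slope.
The 3.2 kg side's 28.451 N exceeds the other side's 10.148 N, so that mass slides down and the 3.6 kg mass slides up. Taking that direction as positive, Newton's second law for the whole system gives 28.451 − 10.148 = (3.2 + 3.6) a, so a = 18.303 / 6.8 = 2.6916 m/s².

2.692 m/s²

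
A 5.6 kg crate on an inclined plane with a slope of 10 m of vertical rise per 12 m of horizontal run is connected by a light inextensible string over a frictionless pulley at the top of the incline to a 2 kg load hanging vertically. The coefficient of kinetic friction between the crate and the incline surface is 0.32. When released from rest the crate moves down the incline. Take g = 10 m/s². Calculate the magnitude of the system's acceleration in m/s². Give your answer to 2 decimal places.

0.27 m/s²

For the crate on the incline: the weight component along the slope is m₁g sin 39.81° = 5.6 × 10 × 0.6402 = 35.851 N and the normal force is N = m₁g cos 39.81° = 43.020 N.
Kinetic friction opposes the crate's motion down the incline: f = μN = 0.32 × 43.020 = 13.766 N acting up the slope.
Newton's second law for the crate (down-slope positive): 35.851 − 13.766 − T = 5.6 a. For the hanging load (upward positive): T − 2 × 10 = 2 a.
Adding the two equations eliminates T: 2.085 = 7.6 a, so a = 0.2743 m/s².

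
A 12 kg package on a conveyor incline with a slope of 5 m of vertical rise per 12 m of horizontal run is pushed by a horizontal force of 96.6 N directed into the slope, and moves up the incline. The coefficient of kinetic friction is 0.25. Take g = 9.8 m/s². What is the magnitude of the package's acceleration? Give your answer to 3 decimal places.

The horizontal push has components F cos 22.62° = 96.6 × 0.9231 = 89.171 N up the incline and F sin 22.62° = 96.6 × 0.3846 = 37.152 N pressing into the surface.
The normal force is therefore N = mg cos 22.62° + F sin 22.62° = 108.557 + 37.152 = 145.709 N, and kinetic friction down the slope is μN = 0.25 × 145.709 = 36.427 N.
Along the incline: F cos 22.62° − mg sin 22.62° − μN = ma, so 89.171 − 45.229 − 36.427 = 12 a, giving a = 0.6263 m/s².

0.626 m/s²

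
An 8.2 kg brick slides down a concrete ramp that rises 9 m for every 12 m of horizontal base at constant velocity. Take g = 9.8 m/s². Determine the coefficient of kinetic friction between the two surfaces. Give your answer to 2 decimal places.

At constant velocity the net force along the incline is zero: mg sin 36.87° = μ mg cos 36.87°.
So μ = tan 36.87° = 0.6000 / 0.8000 = 0.7500.

0.75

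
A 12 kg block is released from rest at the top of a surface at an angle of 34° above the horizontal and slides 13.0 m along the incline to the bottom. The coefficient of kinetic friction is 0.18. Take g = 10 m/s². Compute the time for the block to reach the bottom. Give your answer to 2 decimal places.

The weight component along the incline is mg sin 34° = 67.103 N and the normal force is N = mg cos 34° = 99.485 N.
Friction up the slope is f = μN = 0.18 × 99.485 = 17.907 N, so the net downslope force is 67.103 − 17.907 = 49.196 N and a = 49.196 / 12 = 4.0997 m/s².
Starting from rest, L = ½at², so t = √(2L/a) = √(2 × 13.0 / 4.0997) = 2.5183 s.

2.52 s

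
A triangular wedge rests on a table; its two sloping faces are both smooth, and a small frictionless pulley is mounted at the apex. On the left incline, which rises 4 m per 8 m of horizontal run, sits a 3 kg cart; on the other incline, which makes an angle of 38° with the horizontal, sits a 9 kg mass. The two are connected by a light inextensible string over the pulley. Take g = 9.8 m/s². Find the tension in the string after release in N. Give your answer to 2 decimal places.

Resolve each weight along its own incline: the 3 kg mass has component 3 × 9.8 × sin 26.57° = 13.148 N down its slope, and the 9 kg mass has 9 × 9.8 × sin 38° = 54.301 N down its slope.
The 9 kg side's 54.301 N exceeds the other side's 13.148 N, so that mass slides down and the 3 kg mass slides up. Taking that direction as positive, Newton's second law for the whole system gives 54.301 − 13.148 = (3 + 9) a, so a = 41.153 / 12 = 3.4294 m/s².
For the 3 kg mass (up-slope positive): T − 13.148 = 3 × 3.4294, so T = 23.436 N.

23.44 N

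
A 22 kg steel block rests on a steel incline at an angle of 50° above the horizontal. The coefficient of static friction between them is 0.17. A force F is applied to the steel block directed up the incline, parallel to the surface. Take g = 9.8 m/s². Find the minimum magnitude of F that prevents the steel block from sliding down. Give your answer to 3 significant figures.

The normal force is N = mg cos 50° = 138.585 N. With F at its minimum the steel block is on the verge of sliding down, so static friction is at its maximum μ_s N = 0.17 × 138.585 = 23.559 N and acts up the slope.
Equilibrium along the incline: F + μ_s N = mg sin 50°, so F = 165.159 − 23.559 = 141.600 N.

142 N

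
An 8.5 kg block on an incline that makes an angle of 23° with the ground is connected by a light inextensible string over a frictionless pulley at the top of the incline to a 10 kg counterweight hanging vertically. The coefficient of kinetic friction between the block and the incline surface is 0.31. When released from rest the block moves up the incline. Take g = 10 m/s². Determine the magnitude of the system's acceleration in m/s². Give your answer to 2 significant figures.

2.3 m/s²

For the block on the incline: the weight component along the slope is m₁g sin 23° = 8.5 × 10 × 0.3907 = 33.209 N and the normal force is N = m₁g cos 23° = 78.243 N.
Kinetic friction opposes the block's motion up the incline: f = μN = 0.31 × 78.243 = 24.255 N acting down the slope.
Newton's second law for the block (up-slope positive): T − 33.209 − 24.255 = 8.5 a. For the hanging counterweight (downward positive): 10 × 10 − T = 10 a.
Adding the two equations eliminates T: 42.536 = 18.5 a, so a = 2.2992 m/s².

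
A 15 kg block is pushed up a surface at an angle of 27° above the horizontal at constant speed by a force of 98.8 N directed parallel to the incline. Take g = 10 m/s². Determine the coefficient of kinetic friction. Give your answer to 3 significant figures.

At constant speed ΣF = 0 along the incline. The applied 98.8 N acts up the slope; the weight component mg sin 27° = 68.099 N and kinetic friction μN both act down the slope.
So 98.8 = 68.099 + μ × 133.651, giving μ = (98.8 − 68.099) / 133.651 = 0.2297.

0.230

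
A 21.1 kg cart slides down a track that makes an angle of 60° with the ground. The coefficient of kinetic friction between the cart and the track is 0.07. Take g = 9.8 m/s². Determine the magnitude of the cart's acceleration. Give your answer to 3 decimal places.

8.144 m/s²

Resolving the weight along the incline: the component pulling the cart down the slope is mg sin 60° = 21.1 × 9.8 × 0.8660 = 179.071 N, and the normal force is N = mg cos 60° = 21.1 × 9.8 × 0.5000 = 103.390 N.
Kinetic friction acts up the slope with magnitude f = μN = 0.07 × 103.390 = 7.237 N.
Net force along the incline is 179.071 − 7.237 = 171.834 N, so a = 171.834 / 21.1 = 8.1438 m/s².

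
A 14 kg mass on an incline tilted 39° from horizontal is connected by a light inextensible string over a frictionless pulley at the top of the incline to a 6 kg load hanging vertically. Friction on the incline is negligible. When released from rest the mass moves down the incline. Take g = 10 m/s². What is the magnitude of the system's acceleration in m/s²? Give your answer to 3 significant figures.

1.41 m/s²

For the mass on the incline: the weight component along the slope is m₁g sin 39° = 14 × 10 × 0.6293 = 88.102 N and the normal force is N = m₁g cos 39° = 108.800 N.
Newton's second law for the mass (down-slope positive): 88.102 − T = 14 a. For the hanging load (upward positive): T − 6 × 10 = 6 a.
Adding the two equations eliminates T: 28.102 = 20 a, so a = 1.4051 m/s².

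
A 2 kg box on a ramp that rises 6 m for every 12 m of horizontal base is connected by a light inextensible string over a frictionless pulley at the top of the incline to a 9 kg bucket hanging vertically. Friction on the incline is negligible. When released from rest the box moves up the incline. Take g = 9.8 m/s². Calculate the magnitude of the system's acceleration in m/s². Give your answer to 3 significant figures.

For the box on the incline: the weight component along the slope is m₁g sin 26.57° = 2 × 9.8 × 0.4472 = 8.765 N and the normal force is N = m₁g cos 26.57° = 17.531 N.
Newton's second law for the box (up-slope positive): T − 8.765 = 2 a. For the hanging bucket (downward positive): 9 × 9.8 − T = 9 a.
Adding the two equations eliminates T: 79.435 = 11 a, so a = 7.2214 m/s².

7.22 m/s²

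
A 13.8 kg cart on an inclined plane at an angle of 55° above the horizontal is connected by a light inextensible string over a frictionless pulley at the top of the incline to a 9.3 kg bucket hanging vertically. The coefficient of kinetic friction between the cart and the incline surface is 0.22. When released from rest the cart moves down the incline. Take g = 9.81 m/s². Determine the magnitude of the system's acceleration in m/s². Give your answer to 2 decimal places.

For the cart on the incline: the weight component along the slope is m₁g sin 55° = 13.8 × 9.81 × 0.8192 = 110.902 N and the normal force is N = m₁g cos 55° = 77.650 N.
Kinetic friction opposes the cart's motion down the incline: f = μN = 0.22 × 77.650 = 17.083 N acting up the slope.
Newton's second law for the cart (down-slope positive): 110.902 − 17.083 − T = 13.8 a. For the hanging bucket (upward positive): T − 9.3 × 9.81 = 9.3 a.
Adding the two equations eliminates T: 2.586 = 23.1 a, so a = 0.1119 m/s².

0.11 m/s²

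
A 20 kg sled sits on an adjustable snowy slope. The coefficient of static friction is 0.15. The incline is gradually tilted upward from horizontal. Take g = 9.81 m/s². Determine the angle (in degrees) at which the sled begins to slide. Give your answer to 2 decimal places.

8.53°

At the threshold of sliding, static friction is at its maximum μ_s N and exactly balances the weight component along the incline: mg sin θ = μ_s mg cos θ.
Hence tan θ = μ_s = 0.15, so θ = arctan(0.15) = 8.5308°.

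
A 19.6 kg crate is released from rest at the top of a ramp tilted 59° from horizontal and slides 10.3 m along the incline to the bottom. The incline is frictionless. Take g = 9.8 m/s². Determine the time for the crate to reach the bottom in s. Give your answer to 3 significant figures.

1.57 s

The weight component along the incline is mg sin 59° = 164.645 N and the normal force is N = mg cos 59° = 98.929 N.
With no friction, a = g sin 59° = 8.4002 m/s².
Starting from rest, L = ½at², so t = √(2L/a) = √(2 × 10.3 / 8.4002) = 1.5660 s.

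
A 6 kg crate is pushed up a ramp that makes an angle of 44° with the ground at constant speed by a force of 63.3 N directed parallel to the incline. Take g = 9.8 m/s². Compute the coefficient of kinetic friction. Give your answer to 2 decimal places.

0.53

At constant speed ΣF = 0 along the incline. The applied 63.3 N acts up the slope; the weight component mg sin 44° = 40.846 N and kinetic friction μN both act down the slope.
So 63.3 = 40.846 + μ × 42.297, giving μ = (63.3 − 40.846) / 42.297 = 0.5309.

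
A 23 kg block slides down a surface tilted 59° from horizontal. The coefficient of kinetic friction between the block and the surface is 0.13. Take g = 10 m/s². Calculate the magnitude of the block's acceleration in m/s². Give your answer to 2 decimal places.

Resolving the weight along the incline: the component pulling the block down the slope is mg sin 59° = 23 × 10 × 0.8572 = 197.156 N, and the normal force is N = mg cos 59° = 23 × 10 × 0.5150 = 118.450 N.
Kinetic friction acts up the slope with magnitude f = μN = 0.13 × 118.450 = 15.399 N.
Net force along the incline is 197.156 − 15.399 = 181.757 N, so a = 181.757 / 23 = 7.9025 m/s².

7.90 m/s²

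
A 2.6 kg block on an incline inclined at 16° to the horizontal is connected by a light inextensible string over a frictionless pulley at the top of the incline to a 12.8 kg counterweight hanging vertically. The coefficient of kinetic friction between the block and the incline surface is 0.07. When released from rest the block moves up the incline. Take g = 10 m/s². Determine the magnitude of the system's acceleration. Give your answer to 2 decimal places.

For the block on the incline: the weight component along the slope is m₁g sin 16° = 2.6 × 10 × 0.2756 = 7.166 N and the normal force is N = m₁g cos 16° = 24.993 N.
Kinetic friction opposes the block's motion up the incline: f = μN = 0.07 × 24.993 = 1.750 N acting down the slope.
Newton's second law for the block (up-slope positive): T − 7.166 − 1.750 = 2.6 a. For the hanging counterweight (downward positive): 12.8 × 10 − T = 12.8 a.
Adding the two equations eliminates T: 119.084 = 15.4 a, so a = 7.7327 m/s².

7.73 m/s²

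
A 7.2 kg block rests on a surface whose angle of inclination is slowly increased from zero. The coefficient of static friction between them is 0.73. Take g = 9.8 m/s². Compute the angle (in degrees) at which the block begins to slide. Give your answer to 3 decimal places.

36.129°

At the threshold of sliding, static friction is at its maximum μ_s N and exactly balances the weight component along the incline: mg sin θ = μ_s mg cos θ.
Hence tan θ = μ_s = 0.73, so θ = arctan(0.73) = 36.1294°.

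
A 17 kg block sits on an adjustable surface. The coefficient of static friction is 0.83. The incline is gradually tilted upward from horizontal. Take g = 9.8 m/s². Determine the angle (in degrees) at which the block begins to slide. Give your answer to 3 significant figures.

39.7°

At the threshold of sliding, static friction is at its maximum μ_s N and exactly balances the weight component along the incline: mg sin θ = μ_s mg cos θ.
Hence tan θ = μ_s = 0.83, so θ = arctan(0.83) = 39.6927°.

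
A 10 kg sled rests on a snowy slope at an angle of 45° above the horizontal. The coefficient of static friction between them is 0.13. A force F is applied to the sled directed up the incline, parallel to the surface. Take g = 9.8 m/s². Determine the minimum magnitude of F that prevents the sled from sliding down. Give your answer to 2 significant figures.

The normal force is N = mg cos 45° = 69.296 N. With F at its minimum the sled is on the verge of sliding down, so static friction is at its maximum μ_s N = 0.13 × 69.296 = 9.008 N and acts up the slope.
Equilibrium along the incline: F + μ_s N = mg sin 45°, so F = 69.296 − 9.008 = 60.288 N.

60 N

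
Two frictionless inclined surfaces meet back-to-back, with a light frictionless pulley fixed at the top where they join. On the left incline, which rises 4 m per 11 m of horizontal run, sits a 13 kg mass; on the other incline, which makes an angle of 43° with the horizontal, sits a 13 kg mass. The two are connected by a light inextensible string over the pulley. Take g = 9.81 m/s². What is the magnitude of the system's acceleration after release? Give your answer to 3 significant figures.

Resolve each weight along its own incline: the 13 kg mass has component 13 × 9.81 × sin 19.98° = 43.582 N down its slope, and the 13 kg mass has 13 × 9.81 × sin 43° = 86.975 N down its slope.
The 13 kg side's 86.975 N exceeds the other side's 43.582 N, so that mass slides down and the 13 kg mass slides up. Taking that direction as positive, Newton's second law for the whole system gives 86.975 − 43.582 = (13 + 13) a, so a = 43.393 / 26 = 1.6690 m/s².

1.67 m/s²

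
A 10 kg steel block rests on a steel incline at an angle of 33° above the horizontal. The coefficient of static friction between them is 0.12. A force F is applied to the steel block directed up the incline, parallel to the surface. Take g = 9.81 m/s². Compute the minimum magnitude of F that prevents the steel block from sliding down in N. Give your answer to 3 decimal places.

43.556 N

The normal force is N = mg cos 33° = 82.274 N. With F at its minimum the steel block is on the verge of sliding down, so static friction is at its maximum μ_s N = 0.12 × 82.274 = 9.873 N and acts up the slope.
Equilibrium along the incline: F + μ_s N = mg sin 33°, so F = 53.429 − 9.873 = 43.556 N.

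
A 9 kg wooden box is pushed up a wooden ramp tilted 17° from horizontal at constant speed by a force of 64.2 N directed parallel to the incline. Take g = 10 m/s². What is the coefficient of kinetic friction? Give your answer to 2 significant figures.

At constant speed ΣF = 0 along the incline. The applied 64.2 N acts up the slope; the weight component mg sin 17° = 26.313 N and kinetic friction μN both act down the slope.
So 64.2 = 26.313 + μ × 86.067, giving μ = (64.2 − 26.313) / 86.067 = 0.4402.

0.44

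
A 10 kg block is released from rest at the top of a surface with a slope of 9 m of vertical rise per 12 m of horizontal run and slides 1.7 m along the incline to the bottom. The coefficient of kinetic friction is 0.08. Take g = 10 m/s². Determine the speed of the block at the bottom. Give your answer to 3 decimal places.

The weight component along the incline is mg sin 36.87° = 60.000 N and the normal force is N = mg cos 36.87° = 80.000 N.
Friction up the slope is f = μN = 0.08 × 80.000 = 6.400 N, so the net downslope force is 60.000 − 6.400 = 53.600 N and a = 53.600 / 10 = 5.3600 m/s².
Starting from rest over a distance of 1.7 m, v² = 2aL = 2 × 5.3600 × 1.7 = 18.2240, so v = 4.2690 m/s.

4.269 m/s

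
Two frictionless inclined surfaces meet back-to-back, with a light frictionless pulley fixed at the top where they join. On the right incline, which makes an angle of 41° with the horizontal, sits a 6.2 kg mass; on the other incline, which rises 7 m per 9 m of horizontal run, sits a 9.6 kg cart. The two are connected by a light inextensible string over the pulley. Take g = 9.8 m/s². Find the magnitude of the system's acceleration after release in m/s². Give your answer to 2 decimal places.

Resolve each weight along its own incline: the 6.2 kg mass has component 6.2 × 9.8 × sin 41° = 39.862 N down its slope, and the 9.6 kg mass has 9.6 × 9.8 × sin 37.87° = 57.760 N down its slope.
The 9.6 kg side's 57.760 N exceeds the other side's 39.862 N, so that mass slides down and the 6.2 kg mass slides up. Taking that direction as positive, Newton's second law for the whole system gives 57.760 − 39.862 = (6.2 + 9.6) a, so a = 17.898 / 15.8 = 1.1328 m/s².

1.13 m/s²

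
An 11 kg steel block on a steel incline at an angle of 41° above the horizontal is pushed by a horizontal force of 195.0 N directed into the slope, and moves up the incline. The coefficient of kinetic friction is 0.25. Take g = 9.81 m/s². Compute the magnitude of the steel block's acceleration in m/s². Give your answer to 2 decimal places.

The horizontal push has components F cos 41° = 195.0 × 0.7547 = 147.167 N up the incline and F sin 41° = 195.0 × 0.6561 = 127.940 N pressing into the surface.
The normal force is therefore N = mg cos 41° + F sin 41° = 81.440 + 127.940 = 209.380 N, and kinetic friction down the slope is μN = 0.25 × 209.380 = 52.345 N.
Along the incline: F cos 41° − mg sin 41° − μN = ma, so 147.167 − 70.800 − 52.345 = 11 a, giving a = 2.1838 m/s².

2.18 m/s²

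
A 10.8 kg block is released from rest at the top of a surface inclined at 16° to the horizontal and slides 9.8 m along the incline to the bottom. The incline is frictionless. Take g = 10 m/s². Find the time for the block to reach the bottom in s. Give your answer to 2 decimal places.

The weight component along the incline is mg sin 16° = 29.769 N and the normal force is N = mg cos 16° = 103.816 N.
With no friction, a = g sin 16° = 2.7564 m/s².
Starting from rest, L = ½at², so t = √(2L/a) = √(2 × 9.8 / 2.7564) = 2.6666 s.

2.67 s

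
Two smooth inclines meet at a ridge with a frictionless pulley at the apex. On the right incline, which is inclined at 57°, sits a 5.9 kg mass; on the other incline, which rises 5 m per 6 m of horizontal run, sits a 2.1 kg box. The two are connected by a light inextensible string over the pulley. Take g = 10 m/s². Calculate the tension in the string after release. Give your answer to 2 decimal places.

22.90 N

Resolve each weight along its own incline: the 5.9 kg mass has component 5.9 × 10 × sin 57° = 49.482 N down its slope, and the 2.1 kg mass has 2.1 × 10 × sin 39.81° = 13.444 N down its slope.
The 5.9 kg side's 49.482 N exceeds the other side's 13.444 N, so that mass slides down and the 2.1 kg mass slides up. Taking that direction as positive, Newton's second law for the whole system gives 49.482 − 13.444 = (5.9 + 2.1) a, so a = 36.038 / 8 = 4.5047 m/s².
For the 2.1 kg mass (up-slope positive): T − 13.444 = 2.1 × 4.5047, so T = 22.904 N.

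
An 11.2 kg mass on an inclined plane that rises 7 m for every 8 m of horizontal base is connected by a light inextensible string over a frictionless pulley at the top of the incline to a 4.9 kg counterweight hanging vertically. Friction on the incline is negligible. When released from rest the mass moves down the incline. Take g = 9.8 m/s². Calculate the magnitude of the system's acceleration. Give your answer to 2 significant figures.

1.5 m/s²

For the mass on the incline: the weight component along the slope is m₁g sin 41.19° = 11.2 × 9.8 × 0.6585 = 72.277 N and the normal force is N = m₁g cos 41.19° = 82.603 N.
Newton's second law for the mass (down-slope positive): 72.277 − T = 11.2 a. For the hanging counterweight (upward positive): T − 4.9 × 9.8 = 4.9 a.
Adding the two equations eliminates T: 24.257 = 16.1 a, so a = 1.5066 m/s².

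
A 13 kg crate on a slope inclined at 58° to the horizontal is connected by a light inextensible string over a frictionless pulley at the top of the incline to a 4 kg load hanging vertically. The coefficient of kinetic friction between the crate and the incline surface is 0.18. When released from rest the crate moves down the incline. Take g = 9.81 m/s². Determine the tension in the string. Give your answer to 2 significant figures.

For the crate on the incline: the weight component along the slope is m₁g sin 58° = 13 × 9.81 × 0.8480 = 108.145 N and the normal force is N = m₁g cos 58° = 67.581 N.
Kinetic friction opposes the crate's motion down the incline: f = μN = 0.18 × 67.581 = 12.165 N acting up the slope.
Newton's second law for the crate (down-slope positive): 108.145 − 12.165 − T = 13 a. For the hanging load (upward positive): T − 4 × 9.81 = 4 a.
Adding the two equations eliminates T: 56.740 = 17 a, so a = 3.3376 m/s².
Then from the hanging load's equation, T = 4 × (9.81 + 3.3376) = 52.590 N.

53 N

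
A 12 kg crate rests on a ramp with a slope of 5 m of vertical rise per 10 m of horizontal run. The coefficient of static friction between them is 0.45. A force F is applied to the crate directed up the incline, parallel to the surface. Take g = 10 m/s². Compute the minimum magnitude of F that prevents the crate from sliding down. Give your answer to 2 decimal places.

5.37 N

The normal force is N = mg cos 26.57° = 107.331 N. With F at its minimum the crate is on the verge of sliding down, so static friction is at its maximum μ_s N = 0.45 × 107.331 = 48.299 N and acts up the slope.
Equilibrium along the incline: F + μ_s N = mg sin 26.57°, so F = 53.666 − 48.299 = 5.367 N.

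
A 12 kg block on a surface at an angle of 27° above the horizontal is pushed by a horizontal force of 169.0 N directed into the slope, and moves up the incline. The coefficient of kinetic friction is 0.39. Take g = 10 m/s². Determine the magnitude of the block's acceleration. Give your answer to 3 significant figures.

The horizontal push has components F cos 27° = 169.0 × 0.8910 = 150.579 N up the incline and F sin 27° = 169.0 × 0.4540 = 76.726 N pressing into the surface.
The normal force is therefore N = mg cos 27° + F sin 27° = 106.920 + 76.726 = 183.646 N, and kinetic friction down the slope is μN = 0.39 × 183.646 = 71.622 N.
Along the incline: F cos 27° − mg sin 27° − μN = ma, so 150.579 − 54.480 − 71.622 = 12 a, giving a = 2.0398 m/s².

2.04 m/s²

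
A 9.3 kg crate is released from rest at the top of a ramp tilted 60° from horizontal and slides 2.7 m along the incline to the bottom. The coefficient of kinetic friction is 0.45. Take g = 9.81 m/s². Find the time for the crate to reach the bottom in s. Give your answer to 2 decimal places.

0.93 s

The weight component along the incline is mg sin 60° = 79.010 N and the normal force is N = mg cos 60° = 45.617 N.
Friction up the slope is f = μN = 0.45 × 45.617 = 20.528 N, so the net downslope force is 79.010 − 20.528 = 58.482 N and a = 58.482 / 9.3 = 6.2884 m/s².
Starting from rest, L = ½at², so t = √(2L/a) = √(2 × 2.7 / 6.2884) = 0.9267 s.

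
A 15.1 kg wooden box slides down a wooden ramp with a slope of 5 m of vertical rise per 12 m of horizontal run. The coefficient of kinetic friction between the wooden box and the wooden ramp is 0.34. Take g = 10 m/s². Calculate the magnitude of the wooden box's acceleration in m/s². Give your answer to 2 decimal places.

Resolving the weight along the incline: the component pulling the wooden box down the slope is mg sin 22.62° = 15.1 × 10 × 0.3846 = 58.075 N, and the normal force is N = mg cos 22.62° = 15.1 × 10 × 0.9231 = 139.388 N.
Kinetic friction acts up the slope with magnitude f = μN = 0.34 × 139.388 = 47.392 N.
Net force along the incline is 58.075 − 47.392 = 10.683 N, so a = 10.683 / 15.1 = 0.7075 m/s².

0.71 m/s²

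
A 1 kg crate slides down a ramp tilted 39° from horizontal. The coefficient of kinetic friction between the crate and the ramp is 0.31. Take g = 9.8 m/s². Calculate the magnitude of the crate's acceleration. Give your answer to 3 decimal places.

3.806 m/s²

Resolving the weight along the incline: the component pulling the crate down the slope is mg sin 39° = 1 × 9.8 × 0.6293 = 6.167 N, and the normal force is N = mg cos 39° = 1 × 9.8 × 0.7771 = 7.616 N.
Kinetic friction acts up the slope with magnitude f = μN = 0.31 × 7.616 = 2.361 N.
Net force along the incline is 6.167 − 2.361 = 3.806 N, so a = 3.806 / 1 = 3.8060 m/s².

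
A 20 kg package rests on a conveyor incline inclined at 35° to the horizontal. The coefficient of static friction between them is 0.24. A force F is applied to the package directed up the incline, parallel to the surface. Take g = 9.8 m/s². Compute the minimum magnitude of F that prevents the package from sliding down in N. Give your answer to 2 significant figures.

74 N

The normal force is N = mg cos 35° = 160.554 N. With F at its minimum the package is on the verge of sliding down, so static friction is at its maximum μ_s N = 0.24 × 160.554 = 38.533 N and acts up the slope.
Equilibrium along the incline: F + μ_s N = mg sin 35°, so F = 112.421 − 38.533 = 73.888 N.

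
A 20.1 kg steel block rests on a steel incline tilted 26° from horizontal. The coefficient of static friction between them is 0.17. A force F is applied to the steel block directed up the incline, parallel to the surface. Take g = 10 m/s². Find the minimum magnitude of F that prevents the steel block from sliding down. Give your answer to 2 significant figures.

57 N

The normal force is N = mg cos 26° = 180.658 N. With F at its minimum the steel block is on the verge of sliding down, so static friction is at its maximum μ_s N = 0.17 × 180.658 = 30.712 N and acts up the slope.
Equilibrium along the incline: F + μ_s N = mg sin 26°, so F = 88.113 − 30.712 = 57.401 N.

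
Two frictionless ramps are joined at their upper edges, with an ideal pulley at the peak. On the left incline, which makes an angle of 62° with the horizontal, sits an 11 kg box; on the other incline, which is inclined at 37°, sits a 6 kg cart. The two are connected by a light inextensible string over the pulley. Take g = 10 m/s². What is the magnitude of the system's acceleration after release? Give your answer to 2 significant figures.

Resolve each weight along its own incline: the 11 kg mass has component 11 × 10 × sin 62° = 97.124 N down its slope, and the 6 kg mass has 6 × 10 × sin 37° = 36.109 N down its slope.
The 11 kg side's 97.124 N exceeds the other side's 36.109 N, so that mass slides down and the 6 kg mass slides up. Taking that direction as positive, Newton's second law for the whole system gives 97.124 − 36.109 = (11 + 6) a, so a = 61.015 / 17 = 3.5891 m/s².

3.6 m/s²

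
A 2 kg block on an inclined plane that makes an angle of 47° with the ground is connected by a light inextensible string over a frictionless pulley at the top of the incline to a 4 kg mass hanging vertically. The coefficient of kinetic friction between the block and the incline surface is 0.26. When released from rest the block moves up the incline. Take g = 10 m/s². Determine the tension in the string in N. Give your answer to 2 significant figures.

25 N

For the block on the incline: the weight component along the slope is m₁g sin 47° = 2 × 10 × 0.7314 = 14.628 N and the normal force is N = m₁g cos 47° = 13.640 N.
Kinetic friction opposes the block's motion up the incline: f = μN = 0.26 × 13.640 = 3.546 N acting down the slope.
Newton's second law for the block (up-slope positive): T − 14.628 − 3.546 = 2 a. For the hanging mass (downward positive): 4 × 10 − T = 4 a.
Adding the two equations eliminates T: 21.826 = 6 a, so a = 3.6377 m/s².
Then from the hanging mass's equation, T = 4 × (10 − 3.6377) = 25.449 N.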